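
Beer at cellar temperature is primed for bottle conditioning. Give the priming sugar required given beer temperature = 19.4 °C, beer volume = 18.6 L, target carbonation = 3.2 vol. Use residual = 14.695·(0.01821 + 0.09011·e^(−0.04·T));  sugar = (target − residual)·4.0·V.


residual = 14.695·(0.01821 + 0.09011·e^(−0.04·19.4)) = 0.8770
sugar = (3.2 − 0.8770)·4.0·18.6

172.8286 g


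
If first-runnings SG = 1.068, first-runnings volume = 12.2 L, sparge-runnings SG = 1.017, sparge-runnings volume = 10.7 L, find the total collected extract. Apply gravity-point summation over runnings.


total = Σ (SG_i − 1)·1000·V_i
first = (1.068 − 1)·1000·12.2 = 829.6000
sparge = (1.017 − 1)·1000·10.7 = 181.9000
total = 829.6000 + 181.9000

1011.5000 gravity·L


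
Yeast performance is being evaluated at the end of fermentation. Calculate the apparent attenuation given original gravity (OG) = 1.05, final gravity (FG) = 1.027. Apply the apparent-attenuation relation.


AA = (OG − FG)/(OG − 1) · 100
AA = (1.05 − 1.027)/(1.05 − 1) · 100

46.0000 %


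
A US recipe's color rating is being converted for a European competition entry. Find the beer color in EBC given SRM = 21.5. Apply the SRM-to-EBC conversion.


EBC = SRM · 1.97
EBC = 21.5 · 1.97

42.3550 EBC


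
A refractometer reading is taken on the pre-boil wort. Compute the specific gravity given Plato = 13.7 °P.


SG = 259/(259 − P)
SG = 259/(259 − 13.7)

1.0558


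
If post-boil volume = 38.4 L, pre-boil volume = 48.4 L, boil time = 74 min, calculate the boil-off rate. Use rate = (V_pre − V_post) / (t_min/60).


rate = (48.4 − 38.4) / (74/60)

8.1081 L/hr


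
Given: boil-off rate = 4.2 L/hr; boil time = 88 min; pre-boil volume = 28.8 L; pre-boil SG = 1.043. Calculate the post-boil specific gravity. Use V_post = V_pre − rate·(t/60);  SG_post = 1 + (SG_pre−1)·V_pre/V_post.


V_post = 28.8 − 4.2·(88/60) = 22.6400
SG_post = 1 + (1.043 − 1)·28.8/22.6400

1.0547


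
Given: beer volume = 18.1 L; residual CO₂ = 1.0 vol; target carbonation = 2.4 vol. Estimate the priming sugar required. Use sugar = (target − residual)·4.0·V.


sugar = (2.4 − 1.0)·4.0·18.1

101.3600 g


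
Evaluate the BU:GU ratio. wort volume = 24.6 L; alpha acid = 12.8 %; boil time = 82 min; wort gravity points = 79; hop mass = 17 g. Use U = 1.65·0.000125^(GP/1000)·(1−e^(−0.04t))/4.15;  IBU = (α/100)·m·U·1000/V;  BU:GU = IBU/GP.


U = 1.65·0.000125^(79/1000)·(1−e^(−0.04·82))/4.15 = 0.1881
IBU = (12.8/100)·17·0.1881·1000/24.6 = 16.6402
BU:GU = 16.6402/79

0.2106


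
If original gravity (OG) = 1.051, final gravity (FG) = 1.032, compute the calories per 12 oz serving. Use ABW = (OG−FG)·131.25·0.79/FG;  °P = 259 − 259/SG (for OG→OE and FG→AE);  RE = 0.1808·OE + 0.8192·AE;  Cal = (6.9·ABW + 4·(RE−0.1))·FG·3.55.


ABW = (1.051 − 1.032)·131.25·0.79/1.032 = 1.9090
OE = 259 − 259/1.051 = 12.5680 °P
AE = 259 − 259/1.032 = 8.0310 °P
RE = 0.1808·12.5680 + 0.8192·8.0310 = 8.8513 °P
Cal = (6.9·1.9090 + 4·(8.8513−0.1))·1.032·3.55

176.5018 kcal


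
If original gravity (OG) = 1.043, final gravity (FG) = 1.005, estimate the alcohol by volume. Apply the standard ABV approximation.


ABV = (OG − FG) · 131.25
ABV = (1.043 − 1.005) · 131.25

4.9875 % ABV


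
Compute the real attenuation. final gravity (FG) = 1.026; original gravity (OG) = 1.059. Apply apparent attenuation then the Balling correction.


AA = (OG−FG)/(OG−1)·100;  RA = AA·0.8192
AA = (1.059 − 1.026)/(1.059 − 1)·100 = 55.9322
RA = 55.9322·0.8192

45.8197 %


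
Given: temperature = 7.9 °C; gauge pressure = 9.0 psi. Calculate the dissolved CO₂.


vols = (P + 14.695)·(0.01821 + 0.09011·e^(−0.04·T))
vols = (9.0 + 14.695)·(0.01821 + 0.09011·e^(−0.04·7.9))

1.9881 volumes


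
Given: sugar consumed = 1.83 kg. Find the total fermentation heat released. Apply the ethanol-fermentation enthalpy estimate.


Q = m_sugar · 590 kJ/kg
Q = 1.83 · 590

1079.7000 kJ


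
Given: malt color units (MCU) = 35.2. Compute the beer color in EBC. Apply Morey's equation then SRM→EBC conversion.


SRM = 1.4922·MCU^0.6859;  EBC = SRM·1.97
SRM = 1.4922·35.2^0.6859 = 17.1633
EBC = 17.1633·1.97

33.8117 EBC


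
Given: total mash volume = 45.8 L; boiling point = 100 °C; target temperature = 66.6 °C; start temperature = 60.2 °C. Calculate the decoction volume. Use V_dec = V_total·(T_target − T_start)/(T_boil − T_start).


V_dec = 45.8·(66.6 − 60.2)/(100 − 60.2)

7.3648 L


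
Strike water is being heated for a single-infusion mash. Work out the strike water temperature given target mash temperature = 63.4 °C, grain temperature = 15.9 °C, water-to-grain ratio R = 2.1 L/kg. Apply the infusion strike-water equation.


T_strike = (0.41/R)·(T_mash − T_grain) + T_mash
T_strike = (0.41/2.1)·(63.4 − 15.9) + 63.4

72.6738 °C


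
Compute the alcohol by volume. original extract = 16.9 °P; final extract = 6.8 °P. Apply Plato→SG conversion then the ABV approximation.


SG = 259/(259 − P);  ABV = (OG − FG)·131.25
OG = 259/(259 − 16.9) = 1.0698
FG = 259/(259 − 6.8) = 1.0270
ABV = (1.0698 − 1.0270)·131.25

5.6232 % ABV


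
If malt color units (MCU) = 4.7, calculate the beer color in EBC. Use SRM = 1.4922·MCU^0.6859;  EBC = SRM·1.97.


SRM = 1.4922·4.7^0.6859 = 4.3134
EBC = 4.3134·1.97

8.4974 EBC


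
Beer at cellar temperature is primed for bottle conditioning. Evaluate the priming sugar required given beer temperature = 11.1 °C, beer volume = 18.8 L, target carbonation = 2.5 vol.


residual = 14.695·(0.01821 + 0.09011·e^(−0.04·T));  sugar = (target − residual)·4.0·V
residual = 14.695·(0.01821 + 0.09011·e^(−0.04·11.1)) = 1.1170
sugar = (2.5 − 1.1170)·4.0·18.8

104.0014 g


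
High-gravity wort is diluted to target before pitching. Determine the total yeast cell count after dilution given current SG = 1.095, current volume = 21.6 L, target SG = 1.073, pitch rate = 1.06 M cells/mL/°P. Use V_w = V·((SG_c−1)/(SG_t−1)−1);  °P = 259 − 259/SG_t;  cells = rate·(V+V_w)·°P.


V_w = 21.6·((1.095−1)/(1.073−1)−1) = 6.5096
V_final = 21.6 + 6.5096 = 28.1096
°P = 259 − 259/1.073 = 17.6207
cells = 1.06·28.1096·17.6207

525.0290 billion cells


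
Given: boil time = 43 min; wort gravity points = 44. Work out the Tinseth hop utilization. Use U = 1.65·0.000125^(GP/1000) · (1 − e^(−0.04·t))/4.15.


bigness = 1.65·0.000125^(44/1000) = 1.1111
boil_factor = (1 − e^(−0.04·43))/4.15 = 0.1978
U = 1.1111 · 0.1978

0.2198


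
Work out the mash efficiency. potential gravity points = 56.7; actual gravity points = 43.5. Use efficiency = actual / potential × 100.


efficiency = 43.5 / 56.7 × 100

76.7196 %


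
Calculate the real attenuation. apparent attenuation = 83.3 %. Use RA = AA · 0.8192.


RA = 83.3 · 0.8192

68.2394 %


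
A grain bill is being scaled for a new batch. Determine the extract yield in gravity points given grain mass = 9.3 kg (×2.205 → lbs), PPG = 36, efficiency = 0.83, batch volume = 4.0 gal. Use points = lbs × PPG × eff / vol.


lbs = 9.3 × 2.205 = 20.5065
points = 20.5065 × 36 × 0.83 / 4.0

153.1836 points


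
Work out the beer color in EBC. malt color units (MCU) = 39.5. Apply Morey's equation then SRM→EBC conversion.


SRM = 1.4922·MCU^0.6859;  EBC = SRM·1.97
SRM = 1.4922·39.5^0.6859 = 18.5752
EBC = 18.5752·1.97

36.5931 EBC


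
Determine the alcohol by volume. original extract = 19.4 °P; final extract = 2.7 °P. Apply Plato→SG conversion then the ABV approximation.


SG = 259/(259 − P);  ABV = (OG − FG)·131.25
OG = 259/(259 − 19.4) = 1.0810
FG = 259/(259 − 2.7) = 1.0105
ABV = (1.0810 − 1.0105)·131.25

9.2444 % ABV


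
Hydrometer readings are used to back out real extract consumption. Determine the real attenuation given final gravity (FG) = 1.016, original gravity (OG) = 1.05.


AA = (OG−FG)/(OG−1)·100;  RA = AA·0.8192
AA = (1.05 − 1.016)/(1.05 − 1)·100 = 68.0000
RA = 68.0000·0.8192

55.7056 %


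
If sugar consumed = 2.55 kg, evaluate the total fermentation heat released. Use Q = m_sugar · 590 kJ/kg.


Q = 2.55 · 590

1504.5000 kJ


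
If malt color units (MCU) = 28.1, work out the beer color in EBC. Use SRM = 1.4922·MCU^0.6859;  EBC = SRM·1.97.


SRM = 1.4922·28.1^0.6859 = 14.7060
EBC = 14.7060·1.97

28.9708 EBC


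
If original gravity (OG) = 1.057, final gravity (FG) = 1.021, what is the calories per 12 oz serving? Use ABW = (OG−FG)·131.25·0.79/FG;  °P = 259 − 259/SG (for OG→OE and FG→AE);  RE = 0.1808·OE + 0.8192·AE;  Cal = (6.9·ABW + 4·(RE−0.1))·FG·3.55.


ABW = (1.057 − 1.021)·131.25·0.79/1.021 = 3.6560
OE = 259 − 259/1.057 = 13.9669 °P
AE = 259 − 259/1.021 = 5.3271 °P
RE = 0.1808·13.9669 + 0.8192·5.3271 = 6.8892 °P
Cal = (6.9·3.6560 + 4·(6.8892−0.1))·1.021·3.55

189.8649 kcal


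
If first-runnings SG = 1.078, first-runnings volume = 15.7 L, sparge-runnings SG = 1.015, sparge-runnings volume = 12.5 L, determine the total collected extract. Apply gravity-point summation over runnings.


total = Σ (SG_i − 1)·1000·V_i
first = (1.078 − 1)·1000·15.7 = 1224.6000
sparge = (1.015 − 1)·1000·12.5 = 187.5000
total = 1224.6000 + 187.5000

1412.1000 gravity·L


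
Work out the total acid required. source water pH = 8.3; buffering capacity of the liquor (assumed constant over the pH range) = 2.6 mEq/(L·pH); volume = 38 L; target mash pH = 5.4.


acid = buffering capacity · (pH_source − pH_target) · V
acid = 2.6 · (8.3 − 5.4) · 38

286.5200 mEq


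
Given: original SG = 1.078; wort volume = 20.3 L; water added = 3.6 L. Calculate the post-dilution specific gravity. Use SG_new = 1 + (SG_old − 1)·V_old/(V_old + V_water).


pts = (1.078 − 1)·1000·20.3/(20.3 + 3.6) = 66.2510
SG_new = 1 + 66.2510/1000

1.0663


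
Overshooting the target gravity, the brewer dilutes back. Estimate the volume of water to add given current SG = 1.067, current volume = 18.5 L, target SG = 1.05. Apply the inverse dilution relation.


V_water = V·((SG_curr − 1)/(SG_target − 1) − 1)
V_water = 18.5·((1.067 − 1)/(1.05 − 1) − 1)

6.2900 L


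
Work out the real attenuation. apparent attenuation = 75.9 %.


RA = AA · 0.8192
RA = 75.9 · 0.8192

62.1773 %


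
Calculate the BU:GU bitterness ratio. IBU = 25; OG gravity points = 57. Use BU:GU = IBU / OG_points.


BU:GU = 25 / 57

0.4386


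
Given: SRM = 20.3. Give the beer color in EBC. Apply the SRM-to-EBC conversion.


EBC = SRM · 1.97
EBC = 20.3 · 1.97

39.9910 EBC


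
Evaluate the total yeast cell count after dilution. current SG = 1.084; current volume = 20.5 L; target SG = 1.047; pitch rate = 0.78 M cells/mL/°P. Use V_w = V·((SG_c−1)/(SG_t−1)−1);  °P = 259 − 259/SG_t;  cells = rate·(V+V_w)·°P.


V_w = 20.5·((1.084−1)/(1.047−1)−1) = 16.1383
V_final = 20.5 + 16.1383 = 36.6383
°P = 259 − 259/1.047 = 11.6266
cells = 0.78·36.6383·11.6266

332.2621 billion cells


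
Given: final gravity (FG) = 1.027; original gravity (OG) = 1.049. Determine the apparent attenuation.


AA = (OG − FG)/(OG − 1) · 100
AA = (1.049 − 1.027)/(1.049 − 1) · 100

44.8980 %


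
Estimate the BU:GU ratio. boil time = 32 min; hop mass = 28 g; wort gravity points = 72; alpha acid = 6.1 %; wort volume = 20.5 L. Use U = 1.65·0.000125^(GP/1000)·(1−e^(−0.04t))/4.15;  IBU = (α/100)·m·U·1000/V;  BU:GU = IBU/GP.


U = 1.65·0.000125^(72/1000)·(1−e^(−0.04·32))/4.15 = 0.1503
IBU = (6.1/100)·28·0.1503·1000/20.5 = 12.5217
BU:GU = 12.5217/72

0.1739


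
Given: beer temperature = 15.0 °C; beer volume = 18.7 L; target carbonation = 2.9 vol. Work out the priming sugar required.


residual = 14.695·(0.01821 + 0.09011·e^(−0.04·T));  sugar = (target − residual)·4.0·V
residual = 14.695·(0.01821 + 0.09011·e^(−0.04·15.0)) = 0.9943
sugar = (2.9 − 0.9943)·4.0·18.7

142.5453 g


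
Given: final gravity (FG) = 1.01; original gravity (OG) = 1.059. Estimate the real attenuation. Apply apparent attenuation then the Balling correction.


AA = (OG−FG)/(OG−1)·100;  RA = AA·0.8192
AA = (1.059 − 1.01)/(1.059 − 1)·100 = 83.0508
RA = 83.0508·0.8192

68.0353 %


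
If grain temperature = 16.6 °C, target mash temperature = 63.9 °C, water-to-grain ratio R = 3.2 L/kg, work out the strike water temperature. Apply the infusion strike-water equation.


T_strike = (0.41/R)·(T_mash − T_grain) + T_mash
T_strike = (0.41/3.2)·(63.9 − 16.6) + 63.9

69.9603 °C


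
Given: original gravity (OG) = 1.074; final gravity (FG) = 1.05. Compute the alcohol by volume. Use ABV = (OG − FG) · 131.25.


ABV = (1.074 − 1.05) · 131.25

3.1500 % ABV


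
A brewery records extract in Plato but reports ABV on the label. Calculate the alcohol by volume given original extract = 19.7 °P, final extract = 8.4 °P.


SG = 259/(259 − P);  ABV = (OG − FG)·131.25
OG = 259/(259 − 19.7) = 1.0823
FG = 259/(259 − 8.4) = 1.0335
ABV = (1.0823 − 1.0335)·131.25

6.4055 % ABV


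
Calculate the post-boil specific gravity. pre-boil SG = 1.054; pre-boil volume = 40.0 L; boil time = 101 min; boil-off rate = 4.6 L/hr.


V_post = V_pre − rate·(t/60);  SG_post = 1 + (SG_pre−1)·V_pre/V_post
V_post = 40.0 − 4.6·(101/60) = 32.2567
SG_post = 1 + (1.054 − 1)·40.0/32.2567

1.0670


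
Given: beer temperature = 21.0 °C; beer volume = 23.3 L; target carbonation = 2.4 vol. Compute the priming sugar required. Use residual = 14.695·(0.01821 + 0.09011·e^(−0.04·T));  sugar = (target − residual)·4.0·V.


residual = 14.695·(0.01821 + 0.09011·e^(−0.04·21.0)) = 0.8393
sugar = (2.4 − 0.8393)·4.0·23.3

145.4617 g


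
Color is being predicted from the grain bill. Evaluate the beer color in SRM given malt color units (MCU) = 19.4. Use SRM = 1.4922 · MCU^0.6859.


SRM = 1.4922 · 19.4^0.6859

11.4059 SRM


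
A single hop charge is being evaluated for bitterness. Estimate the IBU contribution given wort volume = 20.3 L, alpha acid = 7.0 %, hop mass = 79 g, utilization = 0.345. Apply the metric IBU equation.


IBU = (α/100)·mass·U·1000 / V
IBU = (7.0/100)·79·0.345·1000 / 20.3

93.9828 IBU


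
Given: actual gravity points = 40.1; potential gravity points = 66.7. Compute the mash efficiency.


efficiency = actual / potential × 100
efficiency = 40.1 / 66.7 × 100

60.1199 %


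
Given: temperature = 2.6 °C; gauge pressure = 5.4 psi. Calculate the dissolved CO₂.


vols = (P + 14.695)·(0.01821 + 0.09011·e^(−0.04·T))
vols = (5.4 + 14.695)·(0.01821 + 0.09011·e^(−0.04·2.6))

1.9978 volumes


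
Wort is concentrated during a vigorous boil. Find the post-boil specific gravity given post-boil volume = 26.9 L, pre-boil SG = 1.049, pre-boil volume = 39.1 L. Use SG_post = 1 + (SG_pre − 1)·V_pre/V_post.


pts_pre = (1.049 − 1)·1000 = 49.0000
pts_post = 49.0000·39.1/26.9 = 71.2230
SG_post = 1 + 71.2230/1000

1.0712


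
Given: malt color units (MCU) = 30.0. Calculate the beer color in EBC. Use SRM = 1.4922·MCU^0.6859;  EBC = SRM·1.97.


SRM = 1.4922·30.0^0.6859 = 15.3810
EBC = 15.3810·1.97

30.3006 EBC


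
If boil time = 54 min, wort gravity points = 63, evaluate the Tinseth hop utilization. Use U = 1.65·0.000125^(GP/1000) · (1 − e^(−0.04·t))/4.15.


bigness = 1.65·0.000125^(63/1000) = 0.9367
boil_factor = (1 − e^(−0.04·54))/4.15 = 0.2132
U = 0.9367 · 0.2132

0.1997


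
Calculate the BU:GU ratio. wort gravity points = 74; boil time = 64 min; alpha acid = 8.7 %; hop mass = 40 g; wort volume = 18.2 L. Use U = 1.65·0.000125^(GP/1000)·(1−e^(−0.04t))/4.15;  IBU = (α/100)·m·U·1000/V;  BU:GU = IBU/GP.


U = 1.65·0.000125^(74/1000)·(1−e^(−0.04·64))/4.15 = 0.1887
IBU = (8.7/100)·40·0.1887·1000/18.2 = 36.0723
BU:GU = 36.0723/74

0.4875


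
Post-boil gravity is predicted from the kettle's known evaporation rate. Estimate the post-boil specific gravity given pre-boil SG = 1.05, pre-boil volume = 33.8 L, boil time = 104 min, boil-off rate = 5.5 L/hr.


V_post = V_pre − rate·(t/60);  SG_post = 1 + (SG_pre−1)·V_pre/V_post
V_post = 33.8 − 5.5·(104/60) = 24.2667
SG_post = 1 + (1.05 − 1)·33.8/24.2667

1.0696


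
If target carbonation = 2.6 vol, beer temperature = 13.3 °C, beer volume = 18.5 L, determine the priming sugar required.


residual = 14.695·(0.01821 + 0.09011·e^(−0.04·T));  sugar = (target − residual)·4.0·V
residual = 14.695·(0.01821 + 0.09011·e^(−0.04·13.3)) = 1.0454
sugar = (2.6 − 1.0454)·4.0·18.5

115.0367 g


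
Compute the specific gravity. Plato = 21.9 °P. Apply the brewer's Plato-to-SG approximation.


SG = 259/(259 − P)
SG = 259/(259 − 21.9)

1.0924


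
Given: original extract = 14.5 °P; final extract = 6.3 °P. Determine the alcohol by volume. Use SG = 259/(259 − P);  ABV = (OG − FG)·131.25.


OG = 259/(259 − 14.5) = 1.0593
FG = 259/(259 − 6.3) = 1.0249
ABV = (1.0593 − 1.0249)·131.25

4.5116 % ABV


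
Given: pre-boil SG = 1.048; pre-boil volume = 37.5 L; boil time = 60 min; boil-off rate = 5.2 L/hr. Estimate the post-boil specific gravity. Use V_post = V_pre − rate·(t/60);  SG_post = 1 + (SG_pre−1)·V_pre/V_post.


V_post = 37.5 − 5.2·(60/60) = 32.3000
SG_post = 1 + (1.048 − 1)·37.5/32.3000

1.0557


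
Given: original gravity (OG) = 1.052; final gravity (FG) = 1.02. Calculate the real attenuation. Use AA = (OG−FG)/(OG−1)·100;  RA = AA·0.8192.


AA = (1.052 − 1.02)/(1.052 − 1)·100 = 61.5385
RA = 61.5385·0.8192

50.4123 %


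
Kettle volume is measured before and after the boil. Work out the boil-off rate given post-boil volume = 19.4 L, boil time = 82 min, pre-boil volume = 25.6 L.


rate = (V_pre − V_post) / (t_min/60)
rate = (25.6 − 19.4) / (82/60)

4.5366 L/hr


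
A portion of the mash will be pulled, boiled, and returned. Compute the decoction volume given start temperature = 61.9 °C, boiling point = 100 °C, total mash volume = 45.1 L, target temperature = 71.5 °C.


V_dec = V_total·(T_target − T_start)/(T_boil − T_start)
V_dec = 45.1·(71.5 − 61.9)/(100 − 61.9)

11.3638 L


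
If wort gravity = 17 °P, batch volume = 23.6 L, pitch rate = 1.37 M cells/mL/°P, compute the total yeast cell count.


cells (billions) = rate · V_L · °P
cells = 1.37 · 23.6 · 17

549.6440 billion cells


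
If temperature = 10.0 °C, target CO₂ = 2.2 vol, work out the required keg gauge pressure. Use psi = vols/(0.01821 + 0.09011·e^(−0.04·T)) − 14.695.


psi = 2.2/(0.01821 + 0.09011·e^(−0.04·10.0)) − 14.695

13.2904 psi


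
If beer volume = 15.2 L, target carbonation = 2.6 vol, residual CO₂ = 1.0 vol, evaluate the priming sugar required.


sugar = (target − residual)·4.0·V
sugar = (2.6 − 1.0)·4.0·15.2

97.2800 g


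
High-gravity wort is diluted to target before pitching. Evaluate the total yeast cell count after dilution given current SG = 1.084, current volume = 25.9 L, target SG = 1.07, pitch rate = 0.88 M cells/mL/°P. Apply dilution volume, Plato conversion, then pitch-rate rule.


V_w = V·((SG_c−1)/(SG_t−1)−1);  °P = 259 − 259/SG_t;  cells = rate·(V+V_w)·°P
V_w = 25.9·((1.084−1)/(1.07−1)−1) = 5.1800
V_final = 25.9 + 5.1800 = 31.0800
°P = 259 − 259/1.07 = 16.9439
cells = 0.88·31.0800·16.9439

463.4231 billion cells


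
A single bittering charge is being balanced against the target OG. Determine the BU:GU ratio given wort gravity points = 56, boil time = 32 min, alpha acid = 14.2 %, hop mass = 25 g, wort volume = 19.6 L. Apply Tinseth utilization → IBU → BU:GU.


U = 1.65·0.000125^(GP/1000)·(1−e^(−0.04t))/4.15;  IBU = (α/100)·m·U·1000/V;  BU:GU = IBU/GP
U = 1.65·0.000125^(56/1000)·(1−e^(−0.04·32))/4.15 = 0.1735
IBU = (14.2/100)·25·0.1735·1000/19.6 = 31.4304
BU:GU = 31.4304/56

0.5613


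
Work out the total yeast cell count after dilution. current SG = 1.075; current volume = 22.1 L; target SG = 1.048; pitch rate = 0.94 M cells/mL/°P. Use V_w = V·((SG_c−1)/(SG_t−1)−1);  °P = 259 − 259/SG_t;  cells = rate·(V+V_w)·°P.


V_w = 22.1·((1.075−1)/(1.048−1)−1) = 12.4312
V_final = 22.1 + 12.4312 = 34.5312
°P = 259 − 259/1.048 = 11.8626
cells = 0.94·34.5312·11.8626

385.0524 billion cells


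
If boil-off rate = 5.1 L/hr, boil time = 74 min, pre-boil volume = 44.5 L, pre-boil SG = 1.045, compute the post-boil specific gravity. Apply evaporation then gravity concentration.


V_post = V_pre − rate·(t/60);  SG_post = 1 + (SG_pre−1)·V_pre/V_post
V_post = 44.5 − 5.1·(74/60) = 38.2100
SG_post = 1 + (1.045 − 1)·44.5/38.2100

1.0524


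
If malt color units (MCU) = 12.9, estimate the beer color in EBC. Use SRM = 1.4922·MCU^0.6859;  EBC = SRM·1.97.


SRM = 1.4922·12.9^0.6859 = 8.6215
EBC = 8.6215·1.97

16.9843 EBC


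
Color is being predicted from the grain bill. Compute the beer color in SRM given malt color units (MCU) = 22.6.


SRM = 1.4922 · MCU^0.6859
SRM = 1.4922 · 22.6^0.6859

12.6651 SRM


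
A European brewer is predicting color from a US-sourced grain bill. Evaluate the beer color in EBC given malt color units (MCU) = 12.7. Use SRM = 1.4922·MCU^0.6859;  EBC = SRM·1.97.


SRM = 1.4922·12.7^0.6859 = 8.5295
EBC = 8.5295·1.97

16.8032 EBC


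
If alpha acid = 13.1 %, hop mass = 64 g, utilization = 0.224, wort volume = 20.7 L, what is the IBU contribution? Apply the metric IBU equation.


IBU = (α/100)·mass·U·1000 / V
IBU = (13.1/100)·64·0.224·1000 / 20.7

90.7254 IBU


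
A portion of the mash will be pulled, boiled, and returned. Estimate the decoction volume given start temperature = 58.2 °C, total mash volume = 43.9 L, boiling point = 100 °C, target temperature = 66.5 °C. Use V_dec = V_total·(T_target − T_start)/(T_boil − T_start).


V_dec = 43.9·(66.5 − 58.2)/(100 − 58.2)

8.7170 L


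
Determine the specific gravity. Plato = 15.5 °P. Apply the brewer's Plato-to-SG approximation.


SG = 259/(259 − P)
SG = 259/(259 − 15.5)

1.0637


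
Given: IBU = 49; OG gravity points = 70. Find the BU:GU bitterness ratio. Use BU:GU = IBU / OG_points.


BU:GU = 49 / 70

0.7000


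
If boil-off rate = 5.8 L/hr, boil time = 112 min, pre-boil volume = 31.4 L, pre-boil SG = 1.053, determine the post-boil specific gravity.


V_post = V_pre − rate·(t/60);  SG_post = 1 + (SG_pre−1)·V_pre/V_post
V_post = 31.4 − 5.8·(112/60) = 20.5733
SG_post = 1 + (1.053 − 1)·31.4/20.5733

1.0809


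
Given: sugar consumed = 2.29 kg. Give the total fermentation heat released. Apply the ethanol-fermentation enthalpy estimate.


Q = m_sugar · 590 kJ/kg
Q = 2.29 · 590

1351.1000 kJ


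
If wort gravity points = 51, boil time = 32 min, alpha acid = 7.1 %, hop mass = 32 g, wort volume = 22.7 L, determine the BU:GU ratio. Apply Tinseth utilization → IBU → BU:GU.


U = 1.65·0.000125^(GP/1000)·(1−e^(−0.04t))/4.15;  IBU = (α/100)·m·U·1000/V;  BU:GU = IBU/GP
U = 1.65·0.000125^(51/1000)·(1−e^(−0.04·32))/4.15 = 0.1815
IBU = (7.1/100)·32·0.1815·1000/22.7 = 18.1667
BU:GU = 18.1667/51

0.3562


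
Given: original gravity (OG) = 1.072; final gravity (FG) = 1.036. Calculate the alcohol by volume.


ABV = (OG − FG) · 131.25
ABV = (1.072 − 1.036) · 131.25

4.7250 % ABV


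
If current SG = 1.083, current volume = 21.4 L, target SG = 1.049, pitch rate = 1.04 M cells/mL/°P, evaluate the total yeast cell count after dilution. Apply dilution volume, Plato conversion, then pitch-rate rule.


V_w = V·((SG_c−1)/(SG_t−1)−1);  °P = 259 − 259/SG_t;  cells = rate·(V+V_w)·°P
V_w = 21.4·((1.083−1)/(1.049−1)−1) = 14.8490
V_final = 21.4 + 14.8490 = 36.2490
°P = 259 − 259/1.049 = 12.0982
cells = 1.04·36.2490·12.0982

456.0889 billion cells


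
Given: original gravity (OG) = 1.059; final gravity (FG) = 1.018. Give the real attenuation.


AA = (OG−FG)/(OG−1)·100;  RA = AA·0.8192
AA = (1.059 − 1.018)/(1.059 − 1)·100 = 69.4915
RA = 69.4915·0.8192

56.9275 %


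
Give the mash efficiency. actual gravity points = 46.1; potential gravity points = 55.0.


efficiency = actual / potential × 100
efficiency = 46.1 / 55.0 × 100

83.8182 %


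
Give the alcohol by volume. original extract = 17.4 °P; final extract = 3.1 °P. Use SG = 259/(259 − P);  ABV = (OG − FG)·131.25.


OG = 259/(259 − 17.4) = 1.0720
FG = 259/(259 − 3.1) = 1.0121
ABV = (1.0720 − 1.0121)·131.25

7.8626 % ABV


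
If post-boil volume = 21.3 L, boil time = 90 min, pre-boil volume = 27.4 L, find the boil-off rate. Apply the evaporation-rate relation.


rate = (V_pre − V_post) / (t_min/60)
rate = (27.4 − 21.3) / (90/60)

4.0667 L/hr


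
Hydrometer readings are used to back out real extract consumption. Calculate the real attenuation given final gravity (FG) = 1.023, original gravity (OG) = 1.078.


AA = (OG−FG)/(OG−1)·100;  RA = AA·0.8192
AA = (1.078 − 1.023)/(1.078 − 1)·100 = 70.5128
RA = 70.5128·0.8192

57.7641 %


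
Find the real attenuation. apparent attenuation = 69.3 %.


RA = AA · 0.8192
RA = 69.3 · 0.8192

56.7706 %


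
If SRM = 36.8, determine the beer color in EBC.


EBC = SRM · 1.97
EBC = 36.8 · 1.97

72.4960 EBC


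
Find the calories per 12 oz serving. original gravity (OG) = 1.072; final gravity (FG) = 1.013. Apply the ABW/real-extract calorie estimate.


ABW = (OG−FG)·131.25·0.79/FG;  °P = 259 − 259/SG (for OG→OE and FG→AE);  RE = 0.1808·OE + 0.8192·AE;  Cal = (6.9·ABW + 4·(RE−0.1))·FG·3.55
ABW = (1.072 − 1.013)·131.25·0.79/1.013 = 6.0391
OE = 259 − 259/1.072 = 17.3955 °P
AE = 259 − 259/1.013 = 3.3238 °P
RE = 0.1808·17.3955 + 0.8192·3.3238 = 5.8680 °P
Cal = (6.9·6.0391 + 4·(5.8680−0.1))·1.013·3.55

232.8195 kcal


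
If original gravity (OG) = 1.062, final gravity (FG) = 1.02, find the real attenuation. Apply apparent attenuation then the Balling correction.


AA = (OG−FG)/(OG−1)·100;  RA = AA·0.8192
AA = (1.062 − 1.02)/(1.062 − 1)·100 = 67.7419
RA = 67.7419·0.8192

55.4942 %


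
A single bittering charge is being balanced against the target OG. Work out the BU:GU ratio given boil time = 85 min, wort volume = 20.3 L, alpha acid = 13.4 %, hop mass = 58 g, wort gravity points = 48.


U = 1.65·0.000125^(GP/1000)·(1−e^(−0.04t))/4.15;  IBU = (α/100)·m·U·1000/V;  BU:GU = IBU/GP
U = 1.65·0.000125^(48/1000)·(1−e^(−0.04·85))/4.15 = 0.2497
IBU = (13.4/100)·58·0.2497·1000/20.3 = 95.5835
BU:GU = 95.5835/48

1.9913


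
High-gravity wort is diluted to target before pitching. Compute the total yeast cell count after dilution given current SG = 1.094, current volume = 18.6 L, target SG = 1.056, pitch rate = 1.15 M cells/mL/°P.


V_w = V·((SG_c−1)/(SG_t−1)−1);  °P = 259 − 259/SG_t;  cells = rate·(V+V_w)·°P
V_w = 18.6·((1.094−1)/(1.056−1)−1) = 12.6214
V_final = 18.6 + 12.6214 = 31.2214
°P = 259 − 259/1.056 = 13.7348
cells = 1.15·31.2214·13.7348

493.1448 billion cells


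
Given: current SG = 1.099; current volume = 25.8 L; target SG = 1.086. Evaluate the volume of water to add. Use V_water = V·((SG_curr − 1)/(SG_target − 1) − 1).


V_water = 25.8·((1.099 − 1)/(1.086 − 1) − 1)

3.9000 L


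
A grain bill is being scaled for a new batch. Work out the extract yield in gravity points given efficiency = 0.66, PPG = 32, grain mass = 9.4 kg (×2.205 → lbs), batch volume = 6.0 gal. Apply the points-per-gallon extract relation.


points = lbs × PPG × eff / vol
lbs = 9.4 × 2.205 = 20.7270
points = 20.7270 × 32 × 0.66 / 6.0

72.9590 points


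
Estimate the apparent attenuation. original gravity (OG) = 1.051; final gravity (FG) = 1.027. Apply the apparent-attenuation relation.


AA = (OG − FG)/(OG − 1) · 100
AA = (1.051 − 1.027)/(1.051 − 1) · 100

47.0588 %


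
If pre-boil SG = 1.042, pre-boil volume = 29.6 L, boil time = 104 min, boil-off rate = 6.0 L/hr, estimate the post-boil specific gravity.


V_post = V_pre − rate·(t/60);  SG_post = 1 + (SG_pre−1)·V_pre/V_post
V_post = 29.6 − 6.0·(104/60) = 19.2000
SG_post = 1 + (1.042 − 1)·29.6/19.2000

1.0648


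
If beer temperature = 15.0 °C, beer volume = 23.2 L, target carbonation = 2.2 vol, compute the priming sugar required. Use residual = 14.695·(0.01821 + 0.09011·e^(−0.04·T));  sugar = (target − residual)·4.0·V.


residual = 14.695·(0.01821 + 0.09011·e^(−0.04·15.0)) = 0.9943
sugar = (2.2 − 0.9943)·4.0·23.2

111.8877 g


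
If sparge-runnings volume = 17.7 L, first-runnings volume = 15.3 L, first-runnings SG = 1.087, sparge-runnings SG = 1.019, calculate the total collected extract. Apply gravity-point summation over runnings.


total = Σ (SG_i − 1)·1000·V_i
first = (1.087 − 1)·1000·15.3 = 1331.1000
sparge = (1.019 − 1)·1000·17.7 = 336.3000
total = 1331.1000 + 336.3000

1667.4000 gravity·L


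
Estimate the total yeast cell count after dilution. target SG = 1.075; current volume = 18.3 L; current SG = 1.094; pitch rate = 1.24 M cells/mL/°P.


V_w = V·((SG_c−1)/(SG_t−1)−1);  °P = 259 − 259/SG_t;  cells = rate·(V+V_w)·°P
V_w = 18.3·((1.094−1)/(1.075−1)−1) = 4.6360
V_final = 18.3 + 4.6360 = 22.9360
°P = 259 − 259/1.075 = 18.0698
cells = 1.24·22.9360·18.0698

513.9158 billion cells


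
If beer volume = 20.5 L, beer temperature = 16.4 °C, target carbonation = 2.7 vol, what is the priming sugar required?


residual = 14.695·(0.01821 + 0.09011·e^(−0.04·T));  sugar = (target − residual)·4.0·V
residual = 14.695·(0.01821 + 0.09011·e^(−0.04·16.4)) = 0.9547
sugar = (2.7 − 0.9547)·4.0·20.5

143.1116 g


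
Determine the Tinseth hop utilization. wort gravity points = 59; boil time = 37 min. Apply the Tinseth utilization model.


U = 1.65·0.000125^(GP/1000) · (1 − e^(−0.04·t))/4.15
bigness = 1.65·0.000125^(59/1000) = 0.9710
boil_factor = (1 − e^(−0.04·37))/4.15 = 0.1861
U = 0.9710 · 0.1861

0.1807


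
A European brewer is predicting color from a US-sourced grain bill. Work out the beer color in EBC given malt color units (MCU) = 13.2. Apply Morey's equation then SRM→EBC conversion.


SRM = 1.4922·MCU^0.6859;  EBC = SRM·1.97
SRM = 1.4922·13.2^0.6859 = 8.7585
EBC = 8.7585·1.97

17.2542 EBC


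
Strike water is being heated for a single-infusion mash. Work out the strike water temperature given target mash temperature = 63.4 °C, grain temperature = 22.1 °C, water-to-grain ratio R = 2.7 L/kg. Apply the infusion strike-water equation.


T_strike = (0.41/R)·(T_mash − T_grain) + T_mash
T_strike = (0.41/2.7)·(63.4 − 22.1) + 63.4

69.6715 °C


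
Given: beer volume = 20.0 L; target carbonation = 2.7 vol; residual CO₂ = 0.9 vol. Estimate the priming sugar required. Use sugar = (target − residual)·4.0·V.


sugar = (2.7 − 0.9)·4.0·20.0

144.0000 g


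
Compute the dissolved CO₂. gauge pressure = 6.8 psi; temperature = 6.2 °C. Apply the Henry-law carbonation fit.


vols = (P + 14.695)·(0.01821 + 0.09011·e^(−0.04·T))
vols = (6.8 + 14.695)·(0.01821 + 0.09011·e^(−0.04·6.2))

1.9029 volumes


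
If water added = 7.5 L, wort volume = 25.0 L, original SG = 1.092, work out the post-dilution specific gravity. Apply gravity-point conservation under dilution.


SG_new = 1 + (SG_old − 1)·V_old/(V_old + V_water)
pts = (1.092 − 1)·1000·25.0/(25.0 + 7.5) = 70.7692
SG_new = 1 + 70.7692/1000

1.0708


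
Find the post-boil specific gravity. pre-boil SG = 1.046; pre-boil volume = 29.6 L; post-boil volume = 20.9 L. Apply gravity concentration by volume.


SG_post = 1 + (SG_pre − 1)·V_pre/V_post
pts_pre = (1.046 − 1)·1000 = 46.0000
pts_post = 46.0000·29.6/20.9 = 65.1483
SG_post = 1 + 65.1483/1000

1.0651


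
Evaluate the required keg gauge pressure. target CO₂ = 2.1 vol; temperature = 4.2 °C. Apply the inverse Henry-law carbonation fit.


psi = vols/(0.01821 + 0.09011·e^(−0.04·T)) − 14.695
psi = 2.1/(0.01821 + 0.09011·e^(−0.04·4.2)) − 14.695

7.5543 psi


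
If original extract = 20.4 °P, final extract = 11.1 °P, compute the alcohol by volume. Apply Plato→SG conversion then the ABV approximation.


SG = 259/(259 − P);  ABV = (OG − FG)·131.25
OG = 259/(259 − 20.4) = 1.0855
FG = 259/(259 − 11.1) = 1.0448
ABV = (1.0855 − 1.0448)·131.25

5.3448 % ABV


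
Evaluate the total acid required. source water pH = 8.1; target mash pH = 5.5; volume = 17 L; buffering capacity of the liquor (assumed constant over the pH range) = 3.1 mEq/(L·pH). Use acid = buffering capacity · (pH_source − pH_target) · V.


acid = 3.1 · (8.1 − 5.5) · 17

137.0200 mEq


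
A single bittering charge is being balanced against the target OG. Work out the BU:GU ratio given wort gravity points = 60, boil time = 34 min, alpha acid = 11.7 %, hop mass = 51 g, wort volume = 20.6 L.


U = 1.65·0.000125^(GP/1000)·(1−e^(−0.04t))/4.15;  IBU = (α/100)·m·U·1000/V;  BU:GU = IBU/GP
U = 1.65·0.000125^(60/1000)·(1−e^(−0.04·34))/4.15 = 0.1724
IBU = (11.7/100)·51·0.1724·1000/20.6 = 49.9259
BU:GU = 49.9259/60

0.8321


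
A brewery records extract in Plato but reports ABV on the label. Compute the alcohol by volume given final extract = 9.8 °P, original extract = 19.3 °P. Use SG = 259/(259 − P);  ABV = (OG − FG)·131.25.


OG = 259/(259 − 19.3) = 1.0805
FG = 259/(259 − 9.8) = 1.0393
ABV = (1.0805 − 1.0393)·131.25

5.4064 % ABV


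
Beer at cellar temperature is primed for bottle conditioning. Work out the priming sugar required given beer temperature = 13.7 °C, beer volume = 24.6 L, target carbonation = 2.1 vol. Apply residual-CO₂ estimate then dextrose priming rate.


residual = 14.695·(0.01821 + 0.09011·e^(−0.04·T));  sugar = (target − residual)·4.0·V
residual = 14.695·(0.01821 + 0.09011·e^(−0.04·13.7)) = 1.0331
sugar = (2.1 − 1.0331)·4.0·24.6

104.9827 g


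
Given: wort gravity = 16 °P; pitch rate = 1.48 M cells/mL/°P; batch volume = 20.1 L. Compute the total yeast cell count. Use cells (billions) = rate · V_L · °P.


cells = 1.48 · 20.1 · 16

475.9680 billion cells


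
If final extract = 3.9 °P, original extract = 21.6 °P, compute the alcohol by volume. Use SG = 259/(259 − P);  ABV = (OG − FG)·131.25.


OG = 259/(259 − 21.6) = 1.0910
FG = 259/(259 − 3.9) = 1.0153
ABV = (1.0910 − 1.0153)·131.25

9.9353 % ABV


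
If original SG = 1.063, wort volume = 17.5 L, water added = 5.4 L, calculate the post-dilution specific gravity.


SG_new = 1 + (SG_old − 1)·V_old/(V_old + V_water)
pts = (1.063 − 1)·1000·17.5/(17.5 + 5.4) = 48.1441
SG_new = 1 + 48.1441/1000

1.0481


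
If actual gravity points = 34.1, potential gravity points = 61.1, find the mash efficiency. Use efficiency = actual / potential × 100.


efficiency = 34.1 / 61.1 × 100

55.8101 %


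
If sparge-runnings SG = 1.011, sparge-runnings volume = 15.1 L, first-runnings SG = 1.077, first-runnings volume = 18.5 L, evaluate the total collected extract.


total = Σ (SG_i − 1)·1000·V_i
first = (1.077 − 1)·1000·18.5 = 1424.5000
sparge = (1.011 − 1)·1000·15.1 = 166.1000
total = 1424.5000 + 166.1000

1590.6000 gravity·L


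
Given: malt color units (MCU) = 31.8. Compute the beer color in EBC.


SRM = 1.4922·MCU^0.6859;  EBC = SRM·1.97
SRM = 1.4922·31.8^0.6859 = 16.0082
EBC = 16.0082·1.97

31.5361 EBC


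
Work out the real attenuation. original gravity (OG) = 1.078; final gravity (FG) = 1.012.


AA = (OG−FG)/(OG−1)·100;  RA = AA·0.8192
AA = (1.078 − 1.012)/(1.078 − 1)·100 = 84.6154
RA = 84.6154·0.8192

69.3169 %


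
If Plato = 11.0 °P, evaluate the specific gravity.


SG = 259/(259 − P)
SG = 259/(259 − 11.0)

1.0444


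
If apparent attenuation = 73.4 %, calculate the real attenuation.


RA = AA · 0.8192
RA = 73.4 · 0.8192

60.1293 %


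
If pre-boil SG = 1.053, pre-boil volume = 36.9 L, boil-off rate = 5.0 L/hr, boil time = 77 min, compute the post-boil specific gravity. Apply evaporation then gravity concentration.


V_post = V_pre − rate·(t/60);  SG_post = 1 + (SG_pre−1)·V_pre/V_post
V_post = 36.9 − 5.0·(77/60) = 30.4833
SG_post = 1 + (1.053 − 1)·36.9/30.4833

1.0642


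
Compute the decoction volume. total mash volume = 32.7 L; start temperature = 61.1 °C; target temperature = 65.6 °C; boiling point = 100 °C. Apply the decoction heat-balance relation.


V_dec = V_total·(T_target − T_start)/(T_boil − T_start)
V_dec = 32.7·(65.6 − 61.1)/(100 − 61.1)

3.7828 L


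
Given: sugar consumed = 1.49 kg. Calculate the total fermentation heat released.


Q = m_sugar · 590 kJ/kg
Q = 1.49 · 590

879.1000 kJ


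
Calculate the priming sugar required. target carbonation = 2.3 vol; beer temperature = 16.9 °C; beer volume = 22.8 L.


residual = 14.695·(0.01821 + 0.09011·e^(−0.04·T));  sugar = (target − residual)·4.0·V
residual = 14.695·(0.01821 + 0.09011·e^(−0.04·16.9)) = 0.9411
sugar = (2.3 − 0.9411)·4.0·22.8

123.9290 g


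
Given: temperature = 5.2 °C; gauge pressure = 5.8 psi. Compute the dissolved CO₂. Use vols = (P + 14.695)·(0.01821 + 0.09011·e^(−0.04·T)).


vols = (5.8 + 14.695)·(0.01821 + 0.09011·e^(−0.04·5.2))

1.8732 volumes


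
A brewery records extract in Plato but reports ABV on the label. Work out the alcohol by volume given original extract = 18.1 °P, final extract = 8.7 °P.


SG = 259/(259 − P);  ABV = (OG − FG)·131.25
OG = 259/(259 − 18.1) = 1.0751
FG = 259/(259 − 8.7) = 1.0348
ABV = (1.0751 − 1.0348)·131.25

5.2994 % ABV


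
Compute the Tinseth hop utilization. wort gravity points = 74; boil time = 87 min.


U = 1.65·0.000125^(GP/1000) · (1 − e^(−0.04·t))/4.15
bigness = 1.65·0.000125^(74/1000) = 0.8485
boil_factor = (1 − e^(−0.04·87))/4.15 = 0.2335
U = 0.8485 · 0.2335

0.1982


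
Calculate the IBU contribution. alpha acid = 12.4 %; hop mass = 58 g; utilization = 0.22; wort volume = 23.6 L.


IBU = (α/100)·mass·U·1000 / V
IBU = (12.4/100)·58·0.22·1000 / 23.6

67.0441 IBU


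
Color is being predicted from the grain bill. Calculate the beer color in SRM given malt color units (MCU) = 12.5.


SRM = 1.4922 · MCU^0.6859
SRM = 1.4922 · 12.5^0.6859

8.4372 SRM


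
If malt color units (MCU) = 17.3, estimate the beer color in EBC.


SRM = 1.4922·MCU^0.6859;  EBC = SRM·1.97
SRM = 1.4922·17.3^0.6859 = 10.5439
EBC = 10.5439·1.97

20.7716 EBC


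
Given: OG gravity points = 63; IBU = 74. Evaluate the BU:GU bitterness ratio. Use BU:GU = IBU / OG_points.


BU:GU = 74 / 63

1.1746


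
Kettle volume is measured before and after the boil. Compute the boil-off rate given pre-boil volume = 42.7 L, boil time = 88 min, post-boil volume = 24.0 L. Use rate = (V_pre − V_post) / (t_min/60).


rate = (42.7 − 24.0) / (88/60)

12.7500 L/hr


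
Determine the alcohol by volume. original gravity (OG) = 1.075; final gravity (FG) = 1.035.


ABV = (OG − FG) · 131.25
ABV = (1.075 − 1.035) · 131.25

5.2500 % ABV


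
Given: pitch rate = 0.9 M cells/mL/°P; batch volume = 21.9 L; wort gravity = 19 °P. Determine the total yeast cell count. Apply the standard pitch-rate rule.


cells (billions) = rate · V_L · °P
cells = 0.9 · 21.9 · 19

374.4900 billion cells


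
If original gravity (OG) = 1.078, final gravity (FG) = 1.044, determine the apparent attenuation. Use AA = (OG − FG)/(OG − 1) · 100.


AA = (1.078 − 1.044)/(1.078 − 1) · 100

43.5897 %
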